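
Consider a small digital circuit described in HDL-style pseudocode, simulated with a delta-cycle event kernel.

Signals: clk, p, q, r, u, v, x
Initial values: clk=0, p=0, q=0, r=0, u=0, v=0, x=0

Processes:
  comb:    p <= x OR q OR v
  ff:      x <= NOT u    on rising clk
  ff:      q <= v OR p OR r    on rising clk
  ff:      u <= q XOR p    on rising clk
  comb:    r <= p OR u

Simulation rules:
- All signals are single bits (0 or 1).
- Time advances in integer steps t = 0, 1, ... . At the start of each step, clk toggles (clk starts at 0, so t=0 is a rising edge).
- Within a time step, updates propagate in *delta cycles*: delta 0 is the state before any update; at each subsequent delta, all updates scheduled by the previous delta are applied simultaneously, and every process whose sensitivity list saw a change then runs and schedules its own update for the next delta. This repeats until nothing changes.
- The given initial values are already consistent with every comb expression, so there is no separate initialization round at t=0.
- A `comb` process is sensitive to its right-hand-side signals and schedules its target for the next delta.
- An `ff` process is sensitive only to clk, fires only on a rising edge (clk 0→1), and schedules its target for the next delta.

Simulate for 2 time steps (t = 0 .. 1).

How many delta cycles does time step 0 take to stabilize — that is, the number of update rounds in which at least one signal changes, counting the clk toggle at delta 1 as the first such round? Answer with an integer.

4

t=0 Δ0: q=0 p=0 r=0 x=0 clk=0 u=0 v=0
  Δ1: clk:0→1
  Δ2: x:0→1
  Δ3: p:0→1
  Δ4: r:0→1
  (4Δ to stable)
t=1 Δ0: q=0 p=1 r=1 x=1 clk=1 u=0 v=0
  Δ1: clk:1→0
  (1Δ to stable)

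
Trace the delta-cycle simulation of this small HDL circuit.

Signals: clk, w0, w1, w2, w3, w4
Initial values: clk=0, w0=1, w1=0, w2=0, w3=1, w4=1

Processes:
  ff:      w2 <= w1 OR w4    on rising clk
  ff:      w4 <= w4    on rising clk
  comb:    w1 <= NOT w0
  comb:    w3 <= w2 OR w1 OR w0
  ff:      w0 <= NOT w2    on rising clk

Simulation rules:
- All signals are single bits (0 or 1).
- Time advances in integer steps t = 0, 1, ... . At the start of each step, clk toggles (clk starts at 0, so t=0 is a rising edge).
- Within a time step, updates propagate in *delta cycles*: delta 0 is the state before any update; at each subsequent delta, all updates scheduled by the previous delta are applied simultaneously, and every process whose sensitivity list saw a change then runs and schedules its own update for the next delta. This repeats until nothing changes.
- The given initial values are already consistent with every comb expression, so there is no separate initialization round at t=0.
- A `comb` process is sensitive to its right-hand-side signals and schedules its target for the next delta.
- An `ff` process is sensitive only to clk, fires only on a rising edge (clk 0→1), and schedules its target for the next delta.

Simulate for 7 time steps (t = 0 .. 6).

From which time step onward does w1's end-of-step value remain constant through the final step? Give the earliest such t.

[bits: w2,w1,w3,w0,clk,w4]
t=0: Δ0=001101 Δ1=001111 Δ2=101111 | 2Δ
t=1: Δ0=101111 Δ1=101101 | 1Δ
t=2: Δ0=101101 Δ1=101111 Δ2=101011 Δ3=111011 | 3Δ
t=3: Δ0=111011 Δ1=111001 | 1Δ
t=4: Δ0=111001 Δ1=111011 | 1Δ
t=5: Δ0=111011 Δ1=111001 | 1Δ
t=6: Δ0=111001 Δ1=111011 | 1Δ

2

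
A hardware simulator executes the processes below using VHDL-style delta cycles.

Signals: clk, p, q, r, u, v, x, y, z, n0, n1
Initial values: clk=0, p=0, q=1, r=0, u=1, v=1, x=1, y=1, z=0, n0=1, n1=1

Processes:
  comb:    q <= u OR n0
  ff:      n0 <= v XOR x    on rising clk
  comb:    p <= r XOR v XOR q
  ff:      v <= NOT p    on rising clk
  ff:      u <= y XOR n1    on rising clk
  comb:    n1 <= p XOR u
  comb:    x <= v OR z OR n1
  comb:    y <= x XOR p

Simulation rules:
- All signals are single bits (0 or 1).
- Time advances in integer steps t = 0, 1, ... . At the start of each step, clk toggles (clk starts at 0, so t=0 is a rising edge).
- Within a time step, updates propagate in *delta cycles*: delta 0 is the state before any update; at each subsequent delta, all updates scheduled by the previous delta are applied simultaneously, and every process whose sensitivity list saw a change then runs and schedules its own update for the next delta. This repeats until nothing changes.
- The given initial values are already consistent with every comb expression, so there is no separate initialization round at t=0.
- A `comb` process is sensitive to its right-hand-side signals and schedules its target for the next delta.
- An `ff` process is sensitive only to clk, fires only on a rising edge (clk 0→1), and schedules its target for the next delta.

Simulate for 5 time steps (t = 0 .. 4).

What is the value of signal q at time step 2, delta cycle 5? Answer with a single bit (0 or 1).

t=0 Δ0: x=1 clk=0 u=1 z=0 y=1 r=0 n0=1 n1=1 q=1 v=1 p=0
  Δ1: clk:0→1
  Δ2: u:1→0, n0:1→0
  Δ3: n1:1→0, q:1→0
  Δ4: p:0→1
  Δ5: y:1→0, n1:0→1
  (5Δ to stable)
t=1 Δ0: x=1 clk=1 u=0 z=0 y=0 r=0 n0=0 n1=1 q=0 v=1 p=1
  Δ1: clk:1→0
  (1Δ to stable)
t=2 Δ0: x=1 clk=0 u=0 z=0 y=0 r=0 n0=0 n1=1 q=0 v=1 p=1
  Δ1: clk:0→1
  Δ2: u:0→1, v:1→0
  Δ3: n1:1→0, q:0→1, p:1→0
  Δ4: x:1→0, y:0→1, n1:0→1, p:0→1
  Δ5: x:0→1, n1:1→0
  Δ6: x:1→0, y:1→0
  Δ7: y:0→1
  (7Δ to stable)
t=3 Δ0: x=0 clk=1 u=1 z=0 y=1 r=0 n0=0 n1=0 q=1 v=0 p=1
  Δ1: clk:1→0
  (1Δ to stable)
t=4 Δ0: x=0 clk=0 u=1 z=0 y=1 r=0 n0=0 n1=0 q=1 v=0 p=1
  Δ1: clk:0→1
  (1Δ to stable)

1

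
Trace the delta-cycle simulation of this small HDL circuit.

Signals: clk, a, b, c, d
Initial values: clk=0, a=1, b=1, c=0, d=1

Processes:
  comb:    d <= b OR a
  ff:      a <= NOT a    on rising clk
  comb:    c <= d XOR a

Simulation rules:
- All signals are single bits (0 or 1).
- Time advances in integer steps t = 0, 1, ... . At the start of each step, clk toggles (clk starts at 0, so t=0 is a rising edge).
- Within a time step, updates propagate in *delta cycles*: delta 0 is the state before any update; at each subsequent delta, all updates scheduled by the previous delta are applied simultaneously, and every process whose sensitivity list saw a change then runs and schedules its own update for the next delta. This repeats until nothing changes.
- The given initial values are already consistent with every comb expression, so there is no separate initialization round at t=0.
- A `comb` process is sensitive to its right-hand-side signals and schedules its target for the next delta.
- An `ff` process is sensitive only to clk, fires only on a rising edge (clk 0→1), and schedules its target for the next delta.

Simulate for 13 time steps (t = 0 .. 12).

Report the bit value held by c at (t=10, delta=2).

[bits: a,b,d,c,clk]
t=0: Δ0=11100 Δ1=11101 Δ2=01101 Δ3=01111 | 3Δ
t=1: Δ0=01111 Δ1=01110 | 1Δ
t=2: Δ0=01110 Δ1=01111 Δ2=11111 Δ3=11101 | 3Δ
t=3: Δ0=11101 Δ1=11100 | 1Δ
t=4: Δ0=11100 Δ1=11101 Δ2=01101 Δ3=01111 | 3Δ
t=5: Δ0=01111 Δ1=01110 | 1Δ
t=6: Δ0=01110 Δ1=01111 Δ2=11111 Δ3=11101 | 3Δ
t=7: Δ0=11101 Δ1=11100 | 1Δ
t=8: Δ0=11100 Δ1=11101 Δ2=01101 Δ3=01111 | 3Δ
t=9: Δ0=01111 Δ1=01110 | 1Δ
t=10: Δ0=01110 Δ1=01111 Δ2=11111 Δ3=11101 | 3Δ
t=11: Δ0=11101 Δ1=11100 | 1Δ
t=12: Δ0=11100 Δ1=11101 Δ2=01101 Δ3=01111 | 3Δ

1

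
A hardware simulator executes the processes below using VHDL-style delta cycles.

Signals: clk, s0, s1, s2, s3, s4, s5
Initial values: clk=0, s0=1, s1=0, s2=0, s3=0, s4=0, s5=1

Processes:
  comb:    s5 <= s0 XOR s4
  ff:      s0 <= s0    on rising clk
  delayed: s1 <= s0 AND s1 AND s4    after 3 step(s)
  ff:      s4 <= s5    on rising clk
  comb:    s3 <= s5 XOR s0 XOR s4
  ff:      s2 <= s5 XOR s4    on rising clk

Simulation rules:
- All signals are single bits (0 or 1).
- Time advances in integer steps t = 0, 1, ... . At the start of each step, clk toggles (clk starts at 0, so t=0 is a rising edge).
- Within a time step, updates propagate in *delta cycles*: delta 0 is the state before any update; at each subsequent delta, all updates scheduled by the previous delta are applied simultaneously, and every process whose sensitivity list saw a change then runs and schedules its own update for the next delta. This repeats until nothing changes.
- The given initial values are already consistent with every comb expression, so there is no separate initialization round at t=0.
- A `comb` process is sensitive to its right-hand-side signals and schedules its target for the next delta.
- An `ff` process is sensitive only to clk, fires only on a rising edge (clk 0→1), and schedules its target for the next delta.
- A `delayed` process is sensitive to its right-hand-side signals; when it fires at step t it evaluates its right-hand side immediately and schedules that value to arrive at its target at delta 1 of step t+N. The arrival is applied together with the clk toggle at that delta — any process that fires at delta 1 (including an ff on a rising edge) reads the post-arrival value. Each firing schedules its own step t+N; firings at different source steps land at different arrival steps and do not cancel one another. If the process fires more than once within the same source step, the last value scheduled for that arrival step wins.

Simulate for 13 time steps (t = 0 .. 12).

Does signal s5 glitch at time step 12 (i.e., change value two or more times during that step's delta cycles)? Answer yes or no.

no

t=0 Δ0: clk=0 s5=1 s1=0 s4=0 s2=0 s0=1 s3=0
  Δ1: clk:0→1
  Δ2: s4:0→1, s2:0→1
  Δ3: s5:1→0, s3:0→1
  Δ4: s3:1→0
  (4Δ to stable)
t=1 Δ0: clk=1 s5=0 s1=0 s4=1 s2=1 s0=1 s3=0
  Δ1: clk:1→0
  (1Δ to stable)
t=2 Δ0: clk=0 s5=0 s1=0 s4=1 s2=1 s0=1 s3=0
  Δ1: clk:0→1
  Δ2: s4:1→0
  Δ3: s5:0→1, s3:0→1
  Δ4: s3:1→0
  (4Δ to stable)
t=3 Δ0: clk=1 s5=1 s1=0 s4=0 s2=1 s0=1 s3=0
  Δ1: clk:1→0
  (1Δ to stable)
t=4 Δ0: clk=0 s5=1 s1=0 s4=0 s2=1 s0=1 s3=0
  Δ1: clk:0→1
  Δ2: s4:0→1
  Δ3: s5:1→0, s3:0→1
  Δ4: s3:1→0
  (4Δ to stable)
t=5 Δ0: clk=1 s5=0 s1=0 s4=1 s2=1 s0=1 s3=0
  Δ1: clk:1→0
  (1Δ to stable)
t=6 Δ0: clk=0 s5=0 s1=0 s4=1 s2=1 s0=1 s3=0
  Δ1: clk:0→1
  Δ2: s4:1→0
  Δ3: s5:0→1, s3:0→1
  Δ4: s3:1→0
  (4Δ to stable)
t=7 Δ0: clk=1 s5=1 s1=0 s4=0 s2=1 s0=1 s3=0
  Δ1: clk:1→0
  (1Δ to stable)
t=8 Δ0: clk=0 s5=1 s1=0 s4=0 s2=1 s0=1 s3=0
  Δ1: clk:0→1
  Δ2: s4:0→1
  Δ3: s5:1→0, s3:0→1
  Δ4: s3:1→0
  (4Δ to stable)
t=9 Δ0: clk=1 s5=0 s1=0 s4=1 s2=1 s0=1 s3=0
  Δ1: clk:1→0
  (1Δ to stable)
t=10 Δ0: clk=0 s5=0 s1=0 s4=1 s2=1 s0=1 s3=0
  Δ1: clk:0→1
  Δ2: s4:1→0
  Δ3: s5:0→1, s3:0→1
  Δ4: s3:1→0
  (4Δ to stable)
t=11 Δ0: clk=1 s5=1 s1=0 s4=0 s2=1 s0=1 s3=0
  Δ1: clk:1→0
  (1Δ to stable)
t=12 Δ0: clk=0 s5=1 s1=0 s4=0 s2=1 s0=1 s3=0
  Δ1: clk:0→1
  Δ2: s4:0→1
  Δ3: s5:1→0, s3:0→1
  Δ4: s3:1→0
  (4Δ to stable)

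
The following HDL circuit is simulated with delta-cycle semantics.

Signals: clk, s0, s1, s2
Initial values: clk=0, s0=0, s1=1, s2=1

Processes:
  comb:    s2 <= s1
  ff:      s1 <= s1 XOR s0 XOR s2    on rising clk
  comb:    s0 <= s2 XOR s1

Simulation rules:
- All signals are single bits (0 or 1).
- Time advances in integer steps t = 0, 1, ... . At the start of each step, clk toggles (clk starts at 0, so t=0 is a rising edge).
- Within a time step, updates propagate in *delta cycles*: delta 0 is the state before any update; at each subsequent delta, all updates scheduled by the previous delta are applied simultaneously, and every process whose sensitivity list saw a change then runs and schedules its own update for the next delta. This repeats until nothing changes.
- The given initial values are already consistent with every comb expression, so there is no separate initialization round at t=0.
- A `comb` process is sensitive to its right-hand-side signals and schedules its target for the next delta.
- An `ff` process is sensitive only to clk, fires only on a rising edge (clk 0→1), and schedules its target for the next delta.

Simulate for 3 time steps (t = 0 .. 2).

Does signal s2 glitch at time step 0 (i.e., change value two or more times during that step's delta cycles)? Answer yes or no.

t0.Δ0 s0=0 s2=1 clk=0 s1=1
t0.Δ1 s0=0 s2=1 clk=1 s1=1
t0.Δ2 s0=0 s2=1 clk=1 s1=0
t0.Δ3 s0=1 s2=0 clk=1 s1=0
t0.Δ4 s0=0 s2=0 clk=1 s1=0
t1.Δ0 s0=0 s2=0 clk=1 s1=0
t1.Δ1 s0=0 s2=0 clk=0 s1=0
t2.Δ0 s0=0 s2=0 clk=0 s1=0
t2.Δ1 s0=0 s2=0 clk=1 s1=0

no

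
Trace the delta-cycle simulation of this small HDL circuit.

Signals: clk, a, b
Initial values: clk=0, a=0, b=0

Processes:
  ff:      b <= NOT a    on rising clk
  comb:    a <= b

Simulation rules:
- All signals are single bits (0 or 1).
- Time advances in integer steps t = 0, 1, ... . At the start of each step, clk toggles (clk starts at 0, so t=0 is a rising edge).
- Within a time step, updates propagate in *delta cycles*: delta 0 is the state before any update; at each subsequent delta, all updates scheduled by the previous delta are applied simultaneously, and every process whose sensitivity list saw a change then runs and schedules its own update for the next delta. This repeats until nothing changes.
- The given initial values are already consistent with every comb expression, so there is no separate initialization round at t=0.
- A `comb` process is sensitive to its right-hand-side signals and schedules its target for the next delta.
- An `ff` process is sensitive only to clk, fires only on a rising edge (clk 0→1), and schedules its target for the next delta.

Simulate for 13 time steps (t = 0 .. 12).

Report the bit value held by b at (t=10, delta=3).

t=0 Δ0: a=0 clk=0 b=0
  Δ1: clk:0→1
  Δ2: b:0→1
  Δ3: a:0→1
  (3Δ to stable)
t=1 Δ0: a=1 clk=1 b=1
  Δ1: clk:1→0
  (1Δ to stable)
t=2 Δ0: a=1 clk=0 b=1
  Δ1: clk:0→1
  Δ2: b:1→0
  Δ3: a:1→0
  (3Δ to stable)
t=3 Δ0: a=0 clk=1 b=0
  Δ1: clk:1→0
  (1Δ to stable)
t=4 Δ0: a=0 clk=0 b=0
  Δ1: clk:0→1
  Δ2: b:0→1
  Δ3: a:0→1
  (3Δ to stable)
t=5 Δ0: a=1 clk=1 b=1
  Δ1: clk:1→0
  (1Δ to stable)
t=6 Δ0: a=1 clk=0 b=1
  Δ1: clk:0→1
  Δ2: b:1→0
  Δ3: a:1→0
  (3Δ to stable)
t=7 Δ0: a=0 clk=1 b=0
  Δ1: clk:1→0
  (1Δ to stable)
t=8 Δ0: a=0 clk=0 b=0
  Δ1: clk:0→1
  Δ2: b:0→1
  Δ3: a:0→1
  (3Δ to stable)
t=9 Δ0: a=1 clk=1 b=1
  Δ1: clk:1→0
  (1Δ to stable)
t=10 Δ0: a=1 clk=0 b=1
  Δ1: clk:0→1
  Δ2: b:1→0
  Δ3: a:1→0
  (3Δ to stable)
t=11 Δ0: a=0 clk=1 b=0
  Δ1: clk:1→0
  (1Δ to stable)
t=12 Δ0: a=0 clk=0 b=0
  Δ1: clk:0→1
  Δ2: b:0→1
  Δ3: a:0→1
  (3Δ to stable)

0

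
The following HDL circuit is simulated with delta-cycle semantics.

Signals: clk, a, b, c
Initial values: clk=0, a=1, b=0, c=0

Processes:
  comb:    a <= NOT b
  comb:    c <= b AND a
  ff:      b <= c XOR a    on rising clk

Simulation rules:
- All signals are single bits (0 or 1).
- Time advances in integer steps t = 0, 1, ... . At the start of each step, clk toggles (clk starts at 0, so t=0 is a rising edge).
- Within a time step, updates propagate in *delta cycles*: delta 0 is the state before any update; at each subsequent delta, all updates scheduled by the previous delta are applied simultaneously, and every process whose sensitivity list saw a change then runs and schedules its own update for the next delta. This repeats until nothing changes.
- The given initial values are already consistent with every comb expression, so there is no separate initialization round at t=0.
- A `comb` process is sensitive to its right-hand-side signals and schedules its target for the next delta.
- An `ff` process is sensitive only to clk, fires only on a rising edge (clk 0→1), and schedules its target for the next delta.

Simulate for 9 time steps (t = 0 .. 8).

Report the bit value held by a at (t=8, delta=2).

1

t=0 Δ0: c=0 b=0 a=1 clk=0
  Δ1: clk:0→1
  Δ2: b:0→1
  Δ3: c:0→1, a:1→0
  Δ4: c:1→0
  (4Δ to stable)
t=1 Δ0: c=0 b=1 a=0 clk=1
  Δ1: clk:1→0
  (1Δ to stable)
t=2 Δ0: c=0 b=1 a=0 clk=0
  Δ1: clk:0→1
  Δ2: b:1→0
  Δ3: a:0→1
  (3Δ to stable)
t=3 Δ0: c=0 b=0 a=1 clk=1
  Δ1: clk:1→0
  (1Δ to stable)
t=4 Δ0: c=0 b=0 a=1 clk=0
  Δ1: clk:0→1
  Δ2: b:0→1
  Δ3: c:0→1, a:1→0
  Δ4: c:1→0
  (4Δ to stable)
t=5 Δ0: c=0 b=1 a=0 clk=1
  Δ1: clk:1→0
  (1Δ to stable)
t=6 Δ0: c=0 b=1 a=0 clk=0
  Δ1: clk:0→1
  Δ2: b:1→0
  Δ3: a:0→1
  (3Δ to stable)
t=7 Δ0: c=0 b=0 a=1 clk=1
  Δ1: clk:1→0
  (1Δ to stable)
t=8 Δ0: c=0 b=0 a=1 clk=0
  Δ1: clk:0→1
  Δ2: b:0→1
  Δ3: c:0→1, a:1→0
  Δ4: c:1→0
  (4Δ to stable)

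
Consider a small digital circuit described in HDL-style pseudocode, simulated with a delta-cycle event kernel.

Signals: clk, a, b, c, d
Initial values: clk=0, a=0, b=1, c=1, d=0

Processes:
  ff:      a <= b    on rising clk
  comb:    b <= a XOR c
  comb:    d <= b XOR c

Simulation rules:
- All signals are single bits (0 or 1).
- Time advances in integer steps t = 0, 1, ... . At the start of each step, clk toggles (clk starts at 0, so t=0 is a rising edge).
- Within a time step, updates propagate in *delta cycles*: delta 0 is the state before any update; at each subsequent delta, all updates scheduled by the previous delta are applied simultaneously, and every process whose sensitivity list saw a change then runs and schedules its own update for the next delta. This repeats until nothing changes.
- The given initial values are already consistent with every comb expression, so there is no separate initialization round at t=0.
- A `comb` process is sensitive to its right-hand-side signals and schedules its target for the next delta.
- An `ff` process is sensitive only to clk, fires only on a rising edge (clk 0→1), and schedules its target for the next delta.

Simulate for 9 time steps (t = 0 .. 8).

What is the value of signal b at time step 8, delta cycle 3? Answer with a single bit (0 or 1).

0

t=0 Δ0: c=1 d=0 b=1 clk=0 a=0
  Δ1: clk:0→1
  Δ2: a:0→1
  Δ3: b:1→0
  Δ4: d:0→1
  (4Δ to stable)
t=1 Δ0: c=1 d=1 b=0 clk=1 a=1
  Δ1: clk:1→0
  (1Δ to stable)
t=2 Δ0: c=1 d=1 b=0 clk=0 a=1
  Δ1: clk:0→1
  Δ2: a:1→0
  Δ3: b:0→1
  Δ4: d:1→0
  (4Δ to stable)
t=3 Δ0: c=1 d=0 b=1 clk=1 a=0
  Δ1: clk:1→0
  (1Δ to stable)
t=4 Δ0: c=1 d=0 b=1 clk=0 a=0
  Δ1: clk:0→1
  Δ2: a:0→1
  Δ3: b:1→0
  Δ4: d:0→1
  (4Δ to stable)
t=5 Δ0: c=1 d=1 b=0 clk=1 a=1
  Δ1: clk:1→0
  (1Δ to stable)
t=6 Δ0: c=1 d=1 b=0 clk=0 a=1
  Δ1: clk:0→1
  Δ2: a:1→0
  Δ3: b:0→1
  Δ4: d:1→0
  (4Δ to stable)
t=7 Δ0: c=1 d=0 b=1 clk=1 a=0
  Δ1: clk:1→0
  (1Δ to stable)
t=8 Δ0: c=1 d=0 b=1 clk=0 a=0
  Δ1: clk:0→1
  Δ2: a:0→1
  Δ3: b:1→0
  Δ4: d:0→1
  (4Δ to stable)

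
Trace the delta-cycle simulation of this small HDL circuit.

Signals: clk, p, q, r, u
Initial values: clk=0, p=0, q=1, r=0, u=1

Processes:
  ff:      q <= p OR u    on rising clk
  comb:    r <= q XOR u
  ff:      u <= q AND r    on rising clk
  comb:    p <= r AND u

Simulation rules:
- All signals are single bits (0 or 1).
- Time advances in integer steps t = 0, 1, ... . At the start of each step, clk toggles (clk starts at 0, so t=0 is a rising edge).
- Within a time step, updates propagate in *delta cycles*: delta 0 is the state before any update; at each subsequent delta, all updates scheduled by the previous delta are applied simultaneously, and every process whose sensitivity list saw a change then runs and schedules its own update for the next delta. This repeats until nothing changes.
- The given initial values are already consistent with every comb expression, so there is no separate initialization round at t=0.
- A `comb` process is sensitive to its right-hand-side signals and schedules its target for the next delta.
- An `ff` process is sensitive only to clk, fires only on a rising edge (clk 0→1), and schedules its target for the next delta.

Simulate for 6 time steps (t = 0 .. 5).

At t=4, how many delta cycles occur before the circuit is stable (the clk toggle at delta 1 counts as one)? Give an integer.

3

[bits: clk,u,r,p,q]
t=0: Δ0=01001 Δ1=11001 Δ2=10001 Δ3=10101 | 3Δ
t=1: Δ0=10101 Δ1=00101 | 1Δ
t=2: Δ0=00101 Δ1=10101 Δ2=11100 Δ3=11110 | 3Δ
t=3: Δ0=11110 Δ1=01110 | 1Δ
t=4: Δ0=01110 Δ1=11110 Δ2=10111 Δ3=10101 | 3Δ
t=5: Δ0=10101 Δ1=00101 | 1Δ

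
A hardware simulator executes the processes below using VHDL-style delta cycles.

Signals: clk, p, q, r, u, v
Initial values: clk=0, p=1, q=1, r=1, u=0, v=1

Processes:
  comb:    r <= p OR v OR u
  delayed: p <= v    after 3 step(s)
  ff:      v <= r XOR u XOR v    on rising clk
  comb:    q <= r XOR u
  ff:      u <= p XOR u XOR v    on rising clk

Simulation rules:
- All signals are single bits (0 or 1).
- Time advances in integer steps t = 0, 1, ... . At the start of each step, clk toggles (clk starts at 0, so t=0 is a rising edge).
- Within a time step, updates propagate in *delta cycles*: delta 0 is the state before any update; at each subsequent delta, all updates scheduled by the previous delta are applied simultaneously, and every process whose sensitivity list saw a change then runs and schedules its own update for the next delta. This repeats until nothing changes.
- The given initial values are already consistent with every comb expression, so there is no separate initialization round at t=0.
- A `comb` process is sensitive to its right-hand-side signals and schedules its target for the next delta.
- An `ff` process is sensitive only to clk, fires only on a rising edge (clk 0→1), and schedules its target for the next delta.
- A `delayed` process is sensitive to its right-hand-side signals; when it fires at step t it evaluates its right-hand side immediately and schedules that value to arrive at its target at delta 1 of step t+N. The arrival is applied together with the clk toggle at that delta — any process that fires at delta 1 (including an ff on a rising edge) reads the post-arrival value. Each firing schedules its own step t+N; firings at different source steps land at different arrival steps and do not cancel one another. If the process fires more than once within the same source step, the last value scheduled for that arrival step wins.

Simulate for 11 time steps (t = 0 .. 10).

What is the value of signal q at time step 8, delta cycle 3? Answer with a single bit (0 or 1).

[bits: r,clk,p,q,v,u]
t=0: Δ0=101110 Δ1=111110 Δ2=111100 | 2Δ
t=1: Δ0=111100 Δ1=101100 | 1Δ
t=2: Δ0=101100 Δ1=111100 Δ2=111111 Δ3=111011 | 3Δ
t=3: Δ0=111011 Δ1=100011 | 1Δ
t=4: Δ0=100011 Δ1=110011 Δ2=110010 Δ3=110110 | 3Δ
t=5: Δ0=110110 Δ1=101110 | 1Δ
t=6: Δ0=101110 Δ1=111110 Δ2=111100 | 2Δ
t=7: Δ0=111100 Δ1=101100 | 1Δ
t=8: Δ0=101100 Δ1=111100 Δ2=111111 Δ3=111011 | 3Δ
t=9: Δ0=111011 Δ1=100011 | 1Δ
t=10: Δ0=100011 Δ1=110011 Δ2=110010 Δ3=110110 | 3Δ

0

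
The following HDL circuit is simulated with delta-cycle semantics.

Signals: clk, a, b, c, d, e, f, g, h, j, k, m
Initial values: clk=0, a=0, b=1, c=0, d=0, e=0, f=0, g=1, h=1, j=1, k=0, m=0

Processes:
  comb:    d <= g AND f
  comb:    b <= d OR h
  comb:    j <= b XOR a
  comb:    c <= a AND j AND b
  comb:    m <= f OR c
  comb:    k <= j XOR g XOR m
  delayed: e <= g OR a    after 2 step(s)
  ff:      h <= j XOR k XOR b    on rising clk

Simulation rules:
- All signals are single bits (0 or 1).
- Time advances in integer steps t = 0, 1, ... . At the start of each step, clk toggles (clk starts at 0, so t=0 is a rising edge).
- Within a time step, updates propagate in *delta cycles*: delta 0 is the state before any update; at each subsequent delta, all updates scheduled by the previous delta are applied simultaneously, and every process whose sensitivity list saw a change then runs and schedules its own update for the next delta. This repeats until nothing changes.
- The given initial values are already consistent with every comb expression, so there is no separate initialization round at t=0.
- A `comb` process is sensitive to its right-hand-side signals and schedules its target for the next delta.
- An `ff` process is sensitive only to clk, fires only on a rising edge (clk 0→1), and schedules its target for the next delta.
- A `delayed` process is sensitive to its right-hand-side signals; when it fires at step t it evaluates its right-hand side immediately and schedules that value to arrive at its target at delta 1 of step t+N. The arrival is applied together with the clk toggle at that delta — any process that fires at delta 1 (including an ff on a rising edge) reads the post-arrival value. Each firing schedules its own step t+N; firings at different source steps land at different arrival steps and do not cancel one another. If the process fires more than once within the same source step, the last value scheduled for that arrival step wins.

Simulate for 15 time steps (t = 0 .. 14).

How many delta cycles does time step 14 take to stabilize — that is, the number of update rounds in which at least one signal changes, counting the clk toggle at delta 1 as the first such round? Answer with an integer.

5

[bits: c,k,j,e,g,a,f,d,clk,h,b,m]
t=0: Δ0=001010000110 Δ1=001010001110 Δ2=001010001010 Δ3=001010001000 Δ4=000010001000 Δ5=010010001000 | 5Δ
t=1: Δ0=010010001000 Δ1=010010000000 | 1Δ
t=2: Δ0=010010000000 Δ1=010010001000 Δ2=010010001100 Δ3=010010001110 Δ4=011010001110 Δ5=001010001110 | 5Δ
t=3: Δ0=001010001110 Δ1=001010000110 | 1Δ
t=4: Δ0=001010000110 Δ1=001010001110 Δ2=001010001010 Δ3=001010001000 Δ4=000010001000 Δ5=010010001000 | 5Δ
t=5: Δ0=010010001000 Δ1=010010000000 | 1Δ
t=6: Δ0=010010000000 Δ1=010010001000 Δ2=010010001100 Δ3=010010001110 Δ4=011010001110 Δ5=001010001110 | 5Δ
t=7: Δ0=001010001110 Δ1=001010000110 | 1Δ
t=8: Δ0=001010000110 Δ1=001010001110 Δ2=001010001010 Δ3=001010001000 Δ4=000010001000 Δ5=010010001000 | 5Δ
t=9: Δ0=010010001000 Δ1=010010000000 | 1Δ
t=10: Δ0=010010000000 Δ1=010010001000 Δ2=010010001100 Δ3=010010001110 Δ4=011010001110 Δ5=001010001110 | 5Δ
t=11: Δ0=001010001110 Δ1=001010000110 | 1Δ
t=12: Δ0=001010000110 Δ1=001010001110 Δ2=001010001010 Δ3=001010001000 Δ4=000010001000 Δ5=010010001000 | 5Δ
t=13: Δ0=010010001000 Δ1=010010000000 | 1Δ
t=14: Δ0=010010000000 Δ1=010010001000 Δ2=010010001100 Δ3=010010001110 Δ4=011010001110 Δ5=001010001110 | 5Δ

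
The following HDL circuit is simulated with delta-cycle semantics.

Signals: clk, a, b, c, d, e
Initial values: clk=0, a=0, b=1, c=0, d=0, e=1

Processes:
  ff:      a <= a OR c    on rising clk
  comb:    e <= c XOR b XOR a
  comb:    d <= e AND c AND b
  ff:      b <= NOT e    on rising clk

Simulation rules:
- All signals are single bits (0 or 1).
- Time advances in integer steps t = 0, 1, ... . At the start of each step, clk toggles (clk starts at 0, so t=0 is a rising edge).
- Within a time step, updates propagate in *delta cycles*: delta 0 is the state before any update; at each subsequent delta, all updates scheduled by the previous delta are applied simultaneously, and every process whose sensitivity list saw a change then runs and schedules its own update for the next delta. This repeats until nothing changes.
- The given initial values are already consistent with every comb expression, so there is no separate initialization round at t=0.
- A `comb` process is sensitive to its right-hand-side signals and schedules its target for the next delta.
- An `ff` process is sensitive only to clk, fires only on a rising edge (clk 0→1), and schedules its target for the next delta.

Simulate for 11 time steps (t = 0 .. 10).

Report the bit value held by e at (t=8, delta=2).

t0.Δ0 e=1 c=0 d=0 a=0 b=1 clk=0
t0.Δ1 e=1 c=0 d=0 a=0 b=1 clk=1
t0.Δ2 e=1 c=0 d=0 a=0 b=0 clk=1
t0.Δ3 e=0 c=0 d=0 a=0 b=0 clk=1
t1.Δ0 e=0 c=0 d=0 a=0 b=0 clk=1
t1.Δ1 e=0 c=0 d=0 a=0 b=0 clk=0
t2.Δ0 e=0 c=0 d=0 a=0 b=0 clk=0
t2.Δ1 e=0 c=0 d=0 a=0 b=0 clk=1
t2.Δ2 e=0 c=0 d=0 a=0 b=1 clk=1
t2.Δ3 e=1 c=0 d=0 a=0 b=1 clk=1
t3.Δ0 e=1 c=0 d=0 a=0 b=1 clk=1
t3.Δ1 e=1 c=0 d=0 a=0 b=1 clk=0
t4.Δ0 e=1 c=0 d=0 a=0 b=1 clk=0
t4.Δ1 e=1 c=0 d=0 a=0 b=1 clk=1
t4.Δ2 e=1 c=0 d=0 a=0 b=0 clk=1
t4.Δ3 e=0 c=0 d=0 a=0 b=0 clk=1
t5.Δ0 e=0 c=0 d=0 a=0 b=0 clk=1
t5.Δ1 e=0 c=0 d=0 a=0 b=0 clk=0
t6.Δ0 e=0 c=0 d=0 a=0 b=0 clk=0
t6.Δ1 e=0 c=0 d=0 a=0 b=0 clk=1
t6.Δ2 e=0 c=0 d=0 a=0 b=1 clk=1
t6.Δ3 e=1 c=0 d=0 a=0 b=1 clk=1
t7.Δ0 e=1 c=0 d=0 a=0 b=1 clk=1
t7.Δ1 e=1 c=0 d=0 a=0 b=1 clk=0
t8.Δ0 e=1 c=0 d=0 a=0 b=1 clk=0
t8.Δ1 e=1 c=0 d=0 a=0 b=1 clk=1
t8.Δ2 e=1 c=0 d=0 a=0 b=0 clk=1
t8.Δ3 e=0 c=0 d=0 a=0 b=0 clk=1
t9.Δ0 e=0 c=0 d=0 a=0 b=0 clk=1
t9.Δ1 e=0 c=0 d=0 a=0 b=0 clk=0
t10.Δ0 e=0 c=0 d=0 a=0 b=0 clk=0
t10.Δ1 e=0 c=0 d=0 a=0 b=0 clk=1
t10.Δ2 e=0 c=0 d=0 a=0 b=1 clk=1
t10.Δ3 e=1 c=0 d=0 a=0 b=1 clk=1

1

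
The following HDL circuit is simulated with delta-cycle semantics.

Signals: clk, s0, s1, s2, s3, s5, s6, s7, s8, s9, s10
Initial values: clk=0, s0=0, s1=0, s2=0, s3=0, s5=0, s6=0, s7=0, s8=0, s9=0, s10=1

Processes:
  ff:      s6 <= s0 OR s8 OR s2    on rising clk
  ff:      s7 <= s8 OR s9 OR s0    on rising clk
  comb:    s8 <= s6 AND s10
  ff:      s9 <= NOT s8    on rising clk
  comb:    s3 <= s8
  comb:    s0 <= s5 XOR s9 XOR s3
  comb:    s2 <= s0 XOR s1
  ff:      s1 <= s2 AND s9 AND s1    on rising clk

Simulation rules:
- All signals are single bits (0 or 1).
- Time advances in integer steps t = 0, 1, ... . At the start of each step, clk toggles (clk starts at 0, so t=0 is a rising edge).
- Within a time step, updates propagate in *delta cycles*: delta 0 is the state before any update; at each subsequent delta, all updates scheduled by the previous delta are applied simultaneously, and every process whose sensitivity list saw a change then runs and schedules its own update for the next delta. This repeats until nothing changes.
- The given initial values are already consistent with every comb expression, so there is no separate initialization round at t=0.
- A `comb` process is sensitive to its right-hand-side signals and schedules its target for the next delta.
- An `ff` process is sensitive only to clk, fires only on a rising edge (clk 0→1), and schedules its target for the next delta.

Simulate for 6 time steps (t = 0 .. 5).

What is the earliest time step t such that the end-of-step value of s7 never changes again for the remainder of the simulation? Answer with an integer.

[bits: s6,s10,s5,s2,clk,s8,s3,s0,s9,s1,s7]
t=0: Δ0=01000000000 Δ1=01001000000 Δ2=01001000100 Δ3=01001001100 Δ4=01011001100 | 4Δ
t=1: Δ0=01011001100 Δ1=01010001100 | 1Δ
t=2: Δ0=01010001100 Δ1=01011001100 Δ2=11011001101 Δ3=11011101101 Δ4=11011111101 Δ5=11011110101 Δ6=11001110101 | 6Δ
t=3: Δ0=11001110101 Δ1=11000110101 | 1Δ
t=4: Δ0=11000110101 Δ1=11001110101 Δ2=11001110001 Δ3=11001111001 Δ4=11011111001 | 4Δ
t=5: Δ0=11011111001 Δ1=11010111001 | 1Δ

2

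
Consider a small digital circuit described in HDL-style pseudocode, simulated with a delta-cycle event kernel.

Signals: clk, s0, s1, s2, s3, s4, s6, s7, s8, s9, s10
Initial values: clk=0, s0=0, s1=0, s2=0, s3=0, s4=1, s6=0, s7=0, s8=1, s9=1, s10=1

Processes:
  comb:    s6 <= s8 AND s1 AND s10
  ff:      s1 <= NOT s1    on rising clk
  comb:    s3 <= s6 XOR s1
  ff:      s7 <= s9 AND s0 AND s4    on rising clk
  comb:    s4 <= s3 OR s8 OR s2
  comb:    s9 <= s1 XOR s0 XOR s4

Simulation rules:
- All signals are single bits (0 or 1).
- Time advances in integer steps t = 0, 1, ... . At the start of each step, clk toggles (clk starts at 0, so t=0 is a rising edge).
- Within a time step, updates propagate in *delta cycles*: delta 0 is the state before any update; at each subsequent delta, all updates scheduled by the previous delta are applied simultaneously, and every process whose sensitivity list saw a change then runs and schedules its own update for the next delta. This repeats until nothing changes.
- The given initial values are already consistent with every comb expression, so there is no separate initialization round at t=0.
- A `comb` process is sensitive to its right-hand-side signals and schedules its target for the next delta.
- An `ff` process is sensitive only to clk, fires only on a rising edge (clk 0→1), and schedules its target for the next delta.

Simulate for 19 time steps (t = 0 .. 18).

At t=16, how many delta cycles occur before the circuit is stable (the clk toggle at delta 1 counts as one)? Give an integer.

t0.Δ0 s2=0 s10=1 s4=1 s7=0 clk=0 s9=1 s1=0 s8=1 s6=0 s0=0 s3=0
t0.Δ1 s2=0 s10=1 s4=1 s7=0 clk=1 s9=1 s1=0 s8=1 s6=0 s0=0 s3=0
t0.Δ2 s2=0 s10=1 s4=1 s7=0 clk=1 s9=1 s1=1 s8=1 s6=0 s0=0 s3=0
t0.Δ3 s2=0 s10=1 s4=1 s7=0 clk=1 s9=0 s1=1 s8=1 s6=1 s0=0 s3=1
t0.Δ4 s2=0 s10=1 s4=1 s7=0 clk=1 s9=0 s1=1 s8=1 s6=1 s0=0 s3=0
t1.Δ0 s2=0 s10=1 s4=1 s7=0 clk=1 s9=0 s1=1 s8=1 s6=1 s0=0 s3=0
t1.Δ1 s2=0 s10=1 s4=1 s7=0 clk=0 s9=0 s1=1 s8=1 s6=1 s0=0 s3=0
t2.Δ0 s2=0 s10=1 s4=1 s7=0 clk=0 s9=0 s1=1 s8=1 s6=1 s0=0 s3=0
t2.Δ1 s2=0 s10=1 s4=1 s7=0 clk=1 s9=0 s1=1 s8=1 s6=1 s0=0 s3=0
t2.Δ2 s2=0 s10=1 s4=1 s7=0 clk=1 s9=0 s1=0 s8=1 s6=1 s0=0 s3=0
t2.Δ3 s2=0 s10=1 s4=1 s7=0 clk=1 s9=1 s1=0 s8=1 s6=0 s0=0 s3=1
t2.Δ4 s2=0 s10=1 s4=1 s7=0 clk=1 s9=1 s1=0 s8=1 s6=0 s0=0 s3=0
t3.Δ0 s2=0 s10=1 s4=1 s7=0 clk=1 s9=1 s1=0 s8=1 s6=0 s0=0 s3=0
t3.Δ1 s2=0 s10=1 s4=1 s7=0 clk=0 s9=1 s1=0 s8=1 s6=0 s0=0 s3=0
t4.Δ0 s2=0 s10=1 s4=1 s7=0 clk=0 s9=1 s1=0 s8=1 s6=0 s0=0 s3=0
t4.Δ1 s2=0 s10=1 s4=1 s7=0 clk=1 s9=1 s1=0 s8=1 s6=0 s0=0 s3=0
t4.Δ2 s2=0 s10=1 s4=1 s7=0 clk=1 s9=1 s1=1 s8=1 s6=0 s0=0 s3=0
t4.Δ3 s2=0 s10=1 s4=1 s7=0 clk=1 s9=0 s1=1 s8=1 s6=1 s0=0 s3=1
t4.Δ4 s2=0 s10=1 s4=1 s7=0 clk=1 s9=0 s1=1 s8=1 s6=1 s0=0 s3=0
t5.Δ0 s2=0 s10=1 s4=1 s7=0 clk=1 s9=0 s1=1 s8=1 s6=1 s0=0 s3=0
t5.Δ1 s2=0 s10=1 s4=1 s7=0 clk=0 s9=0 s1=1 s8=1 s6=1 s0=0 s3=0
t6.Δ0 s2=0 s10=1 s4=1 s7=0 clk=0 s9=0 s1=1 s8=1 s6=1 s0=0 s3=0
t6.Δ1 s2=0 s10=1 s4=1 s7=0 clk=1 s9=0 s1=1 s8=1 s6=1 s0=0 s3=0
t6.Δ2 s2=0 s10=1 s4=1 s7=0 clk=1 s9=0 s1=0 s8=1 s6=1 s0=0 s3=0
t6.Δ3 s2=0 s10=1 s4=1 s7=0 clk=1 s9=1 s1=0 s8=1 s6=0 s0=0 s3=1
t6.Δ4 s2=0 s10=1 s4=1 s7=0 clk=1 s9=1 s1=0 s8=1 s6=0 s0=0 s3=0
t7.Δ0 s2=0 s10=1 s4=1 s7=0 clk=1 s9=1 s1=0 s8=1 s6=0 s0=0 s3=0
t7.Δ1 s2=0 s10=1 s4=1 s7=0 clk=0 s9=1 s1=0 s8=1 s6=0 s0=0 s3=0
t8.Δ0 s2=0 s10=1 s4=1 s7=0 clk=0 s9=1 s1=0 s8=1 s6=0 s0=0 s3=0
t8.Δ1 s2=0 s10=1 s4=1 s7=0 clk=1 s9=1 s1=0 s8=1 s6=0 s0=0 s3=0
t8.Δ2 s2=0 s10=1 s4=1 s7=0 clk=1 s9=1 s1=1 s8=1 s6=0 s0=0 s3=0
t8.Δ3 s2=0 s10=1 s4=1 s7=0 clk=1 s9=0 s1=1 s8=1 s6=1 s0=0 s3=1
t8.Δ4 s2=0 s10=1 s4=1 s7=0 clk=1 s9=0 s1=1 s8=1 s6=1 s0=0 s3=0
t9.Δ0 s2=0 s10=1 s4=1 s7=0 clk=1 s9=0 s1=1 s8=1 s6=1 s0=0 s3=0
t9.Δ1 s2=0 s10=1 s4=1 s7=0 clk=0 s9=0 s1=1 s8=1 s6=1 s0=0 s3=0
t10.Δ0 s2=0 s10=1 s4=1 s7=0 clk=0 s9=0 s1=1 s8=1 s6=1 s0=0 s3=0
t10.Δ1 s2=0 s10=1 s4=1 s7=0 clk=1 s9=0 s1=1 s8=1 s6=1 s0=0 s3=0
t10.Δ2 s2=0 s10=1 s4=1 s7=0 clk=1 s9=0 s1=0 s8=1 s6=1 s0=0 s3=0
t10.Δ3 s2=0 s10=1 s4=1 s7=0 clk=1 s9=1 s1=0 s8=1 s6=0 s0=0 s3=1
t10.Δ4 s2=0 s10=1 s4=1 s7=0 clk=1 s9=1 s1=0 s8=1 s6=0 s0=0 s3=0
t11.Δ0 s2=0 s10=1 s4=1 s7=0 clk=1 s9=1 s1=0 s8=1 s6=0 s0=0 s3=0
t11.Δ1 s2=0 s10=1 s4=1 s7=0 clk=0 s9=1 s1=0 s8=1 s6=0 s0=0 s3=0
t12.Δ0 s2=0 s10=1 s4=1 s7=0 clk=0 s9=1 s1=0 s8=1 s6=0 s0=0 s3=0
t12.Δ1 s2=0 s10=1 s4=1 s7=0 clk=1 s9=1 s1=0 s8=1 s6=0 s0=0 s3=0
t12.Δ2 s2=0 s10=1 s4=1 s7=0 clk=1 s9=1 s1=1 s8=1 s6=0 s0=0 s3=0
t12.Δ3 s2=0 s10=1 s4=1 s7=0 clk=1 s9=0 s1=1 s8=1 s6=1 s0=0 s3=1
t12.Δ4 s2=0 s10=1 s4=1 s7=0 clk=1 s9=0 s1=1 s8=1 s6=1 s0=0 s3=0
t13.Δ0 s2=0 s10=1 s4=1 s7=0 clk=1 s9=0 s1=1 s8=1 s6=1 s0=0 s3=0
t13.Δ1 s2=0 s10=1 s4=1 s7=0 clk=0 s9=0 s1=1 s8=1 s6=1 s0=0 s3=0
t14.Δ0 s2=0 s10=1 s4=1 s7=0 clk=0 s9=0 s1=1 s8=1 s6=1 s0=0 s3=0
t14.Δ1 s2=0 s10=1 s4=1 s7=0 clk=1 s9=0 s1=1 s8=1 s6=1 s0=0 s3=0
t14.Δ2 s2=0 s10=1 s4=1 s7=0 clk=1 s9=0 s1=0 s8=1 s6=1 s0=0 s3=0
t14.Δ3 s2=0 s10=1 s4=1 s7=0 clk=1 s9=1 s1=0 s8=1 s6=0 s0=0 s3=1
t14.Δ4 s2=0 s10=1 s4=1 s7=0 clk=1 s9=1 s1=0 s8=1 s6=0 s0=0 s3=0
t15.Δ0 s2=0 s10=1 s4=1 s7=0 clk=1 s9=1 s1=0 s8=1 s6=0 s0=0 s3=0
t15.Δ1 s2=0 s10=1 s4=1 s7=0 clk=0 s9=1 s1=0 s8=1 s6=0 s0=0 s3=0
t16.Δ0 s2=0 s10=1 s4=1 s7=0 clk=0 s9=1 s1=0 s8=1 s6=0 s0=0 s3=0
t16.Δ1 s2=0 s10=1 s4=1 s7=0 clk=1 s9=1 s1=0 s8=1 s6=0 s0=0 s3=0
t16.Δ2 s2=0 s10=1 s4=1 s7=0 clk=1 s9=1 s1=1 s8=1 s6=0 s0=0 s3=0
t16.Δ3 s2=0 s10=1 s4=1 s7=0 clk=1 s9=0 s1=1 s8=1 s6=1 s0=0 s3=1
t16.Δ4 s2=0 s10=1 s4=1 s7=0 clk=1 s9=0 s1=1 s8=1 s6=1 s0=0 s3=0
t17.Δ0 s2=0 s10=1 s4=1 s7=0 clk=1 s9=0 s1=1 s8=1 s6=1 s0=0 s3=0
t17.Δ1 s2=0 s10=1 s4=1 s7=0 clk=0 s9=0 s1=1 s8=1 s6=1 s0=0 s3=0
t18.Δ0 s2=0 s10=1 s4=1 s7=0 clk=0 s9=0 s1=1 s8=1 s6=1 s0=0 s3=0
t18.Δ1 s2=0 s10=1 s4=1 s7=0 clk=1 s9=0 s1=1 s8=1 s6=1 s0=0 s3=0
t18.Δ2 s2=0 s10=1 s4=1 s7=0 clk=1 s9=0 s1=0 s8=1 s6=1 s0=0 s3=0
t18.Δ3 s2=0 s10=1 s4=1 s7=0 clk=1 s9=1 s1=0 s8=1 s6=0 s0=0 s3=1
t18.Δ4 s2=0 s10=1 s4=1 s7=0 clk=1 s9=1 s1=0 s8=1 s6=0 s0=0 s3=0

4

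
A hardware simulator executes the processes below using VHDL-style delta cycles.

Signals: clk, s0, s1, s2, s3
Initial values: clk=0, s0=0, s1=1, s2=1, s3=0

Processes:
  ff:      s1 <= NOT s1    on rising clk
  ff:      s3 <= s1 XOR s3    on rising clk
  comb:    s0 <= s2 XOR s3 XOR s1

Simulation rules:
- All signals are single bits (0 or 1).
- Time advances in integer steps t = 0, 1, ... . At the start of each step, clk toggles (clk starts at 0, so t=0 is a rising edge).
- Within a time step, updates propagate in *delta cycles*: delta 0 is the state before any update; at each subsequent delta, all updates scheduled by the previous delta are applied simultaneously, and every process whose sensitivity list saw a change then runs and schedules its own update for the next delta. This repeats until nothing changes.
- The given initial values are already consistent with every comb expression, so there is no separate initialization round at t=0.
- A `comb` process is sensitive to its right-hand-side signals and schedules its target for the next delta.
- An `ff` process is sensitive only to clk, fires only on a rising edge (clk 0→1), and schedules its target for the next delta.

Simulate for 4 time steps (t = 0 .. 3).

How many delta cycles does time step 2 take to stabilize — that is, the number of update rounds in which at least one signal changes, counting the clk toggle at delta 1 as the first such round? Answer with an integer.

t0.Δ0 s0=0 clk=0 s1=1 s3=0 s2=1
t0.Δ1 s0=0 clk=1 s1=1 s3=0 s2=1
t0.Δ2 s0=0 clk=1 s1=0 s3=1 s2=1
t1.Δ0 s0=0 clk=1 s1=0 s3=1 s2=1
t1.Δ1 s0=0 clk=0 s1=0 s3=1 s2=1
t2.Δ0 s0=0 clk=0 s1=0 s3=1 s2=1
t2.Δ1 s0=0 clk=1 s1=0 s3=1 s2=1
t2.Δ2 s0=0 clk=1 s1=1 s3=1 s2=1
t2.Δ3 s0=1 clk=1 s1=1 s3=1 s2=1
t3.Δ0 s0=1 clk=1 s1=1 s3=1 s2=1
t3.Δ1 s0=1 clk=0 s1=1 s3=1 s2=1

3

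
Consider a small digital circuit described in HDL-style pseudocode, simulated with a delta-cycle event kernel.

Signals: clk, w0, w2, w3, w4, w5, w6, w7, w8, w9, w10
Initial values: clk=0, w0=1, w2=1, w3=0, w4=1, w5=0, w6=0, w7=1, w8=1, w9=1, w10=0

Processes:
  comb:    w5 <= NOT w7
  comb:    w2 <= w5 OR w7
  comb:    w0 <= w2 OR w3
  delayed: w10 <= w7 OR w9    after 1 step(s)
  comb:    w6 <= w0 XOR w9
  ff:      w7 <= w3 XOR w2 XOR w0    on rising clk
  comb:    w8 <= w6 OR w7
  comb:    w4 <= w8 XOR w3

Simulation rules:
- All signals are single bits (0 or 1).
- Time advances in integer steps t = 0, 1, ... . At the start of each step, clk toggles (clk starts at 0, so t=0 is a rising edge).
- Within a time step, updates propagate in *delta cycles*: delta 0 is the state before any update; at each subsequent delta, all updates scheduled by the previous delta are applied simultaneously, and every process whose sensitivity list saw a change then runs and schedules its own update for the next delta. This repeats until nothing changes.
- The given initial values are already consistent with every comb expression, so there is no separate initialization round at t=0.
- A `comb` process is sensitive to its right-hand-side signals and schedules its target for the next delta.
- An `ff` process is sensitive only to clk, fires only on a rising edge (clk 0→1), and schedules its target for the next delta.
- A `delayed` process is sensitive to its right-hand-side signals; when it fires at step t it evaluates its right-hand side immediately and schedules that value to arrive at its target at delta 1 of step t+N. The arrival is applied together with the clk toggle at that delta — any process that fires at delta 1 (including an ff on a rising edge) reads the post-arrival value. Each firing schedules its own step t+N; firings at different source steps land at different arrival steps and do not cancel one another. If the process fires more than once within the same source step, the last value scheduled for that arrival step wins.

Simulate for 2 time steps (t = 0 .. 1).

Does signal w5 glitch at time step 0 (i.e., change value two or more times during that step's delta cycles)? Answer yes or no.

t0.Δ0 w10=0 w0=1 w5=0 w7=1 w9=1 w8=1 w6=0 w4=1 w2=1 clk=0 w3=0
t0.Δ1 w10=0 w0=1 w5=0 w7=1 w9=1 w8=1 w6=0 w4=1 w2=1 clk=1 w3=0
t0.Δ2 w10=0 w0=1 w5=0 w7=0 w9=1 w8=1 w6=0 w4=1 w2=1 clk=1 w3=0
t0.Δ3 w10=0 w0=1 w5=1 w7=0 w9=1 w8=0 w6=0 w4=1 w2=0 clk=1 w3=0
t0.Δ4 w10=0 w0=0 w5=1 w7=0 w9=1 w8=0 w6=0 w4=0 w2=1 clk=1 w3=0
t0.Δ5 w10=0 w0=1 w5=1 w7=0 w9=1 w8=0 w6=1 w4=0 w2=1 clk=1 w3=0
t0.Δ6 w10=0 w0=1 w5=1 w7=0 w9=1 w8=1 w6=0 w4=0 w2=1 clk=1 w3=0
t0.Δ7 w10=0 w0=1 w5=1 w7=0 w9=1 w8=0 w6=0 w4=1 w2=1 clk=1 w3=0
t0.Δ8 w10=0 w0=1 w5=1 w7=0 w9=1 w8=0 w6=0 w4=0 w2=1 clk=1 w3=0
t1.Δ0 w10=0 w0=1 w5=1 w7=0 w9=1 w8=0 w6=0 w4=0 w2=1 clk=1 w3=0
t1.Δ1 w10=1 w0=1 w5=1 w7=0 w9=1 w8=0 w6=0 w4=0 w2=1 clk=0 w3=0

no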